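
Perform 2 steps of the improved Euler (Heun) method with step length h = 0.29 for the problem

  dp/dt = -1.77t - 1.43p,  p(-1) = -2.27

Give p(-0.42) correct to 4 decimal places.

-0.5853

Heun: k1 = f(t_n, p_n); k2 = f(t_n + h, p_n + h·k1); p_{n+1} = p_n + (h/2)·(k1 + k2).
t=-1.000000, p=-2.270000:
  k1 = f(-1.000000, -2.270000) = 5.016100
  k2 = f(-0.710000, -0.815331) = 2.422623
  p ← -2.270000 + (0.29/2)·(5.016100 + 2.422623) = -1.191385
t=-0.710000, p=-1.191385:
  k1 = f(-0.710000, -1.191385) = 2.960381
  k2 = f(-0.420000, -0.332875) = 1.219411
  p ← -1.191385 + (0.29/2)·(2.960381 + 1.219411) = -0.585315
p(-0.42) ≈ -0.5853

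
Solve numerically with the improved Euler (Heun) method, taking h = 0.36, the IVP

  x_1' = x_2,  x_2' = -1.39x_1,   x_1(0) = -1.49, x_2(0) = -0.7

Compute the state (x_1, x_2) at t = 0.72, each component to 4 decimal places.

-1.4239, 0.9034

Heun on (x_1,x_2): k1 = f(t_n, state_n); k2 = f(t_n + h, state_n + h·k1); state_{n+1} = state_n + (h/2)·(k1 + k2).
0.000000: (-1.490000, -0.700000)
  k1 = (-0.700000, 2.071100)
  predictor → (-1.742000, 0.045596)
  k2 = (0.045596, 2.421380)
  → (-1.607793, 0.108646)
0.360000: (-1.607793, 0.108646)
  k1 = (0.108646, 2.234832)
  predictor → (-1.568680, 0.913186)
  k2 = (0.913186, 2.180465)
  → (-1.423863, 0.903400)
(x_1(0.72), x_2(0.72)) ≈ (-1.4239, 0.9034)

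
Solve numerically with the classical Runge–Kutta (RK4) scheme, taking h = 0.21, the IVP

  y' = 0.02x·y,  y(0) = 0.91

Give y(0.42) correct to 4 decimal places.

RK4: k1 = f(x_n, y_n); k2 = f(x_n + h/2, y_n + (h/2)·k1); k3 = f(x_n + h/2, y_n + (h/2)·k2); k4 = f(x_n + h, y_n + h·k3); y_{n+1} = y_n + (h/6)·(k1 + 2k2 + 2k3 + k4).
x=0.000000, y=0.910000:
  k1 = f(0.000000, 0.910000) = 0.000000
  k2 = f(0.105000, 0.910000) = 0.001911
  k3 = f(0.105000, 0.910201) = 0.001911
  k4 = f(0.210000, 0.910401) = 0.003824
  y ← 0.910000 + (0.21/6)·(k1 + 2k2 + 2k3 + k4) = 0.910401
x=0.210000, y=0.910401:
  k1 = f(0.210000, 0.910401) = 0.003824
  k2 = f(0.315000, 0.910803) = 0.005738
  k3 = f(0.315000, 0.911004) = 0.005739
  k4 = f(0.420000, 0.911607) = 0.007657
  y ← 0.910401 + (0.21/6)·(k1 + 2k2 + 2k3 + k4) = 0.911607
y(0.42) ≈ 0.9116

0.9116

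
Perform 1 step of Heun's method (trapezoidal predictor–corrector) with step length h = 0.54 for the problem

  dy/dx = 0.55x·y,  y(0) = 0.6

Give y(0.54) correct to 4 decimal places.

Heun: k1 = f(x_n, y_n); k2 = f(x_n + h, y_n + h·k1); y_{n+1} = y_n + (h/2)·(k1 + k2).
x=0.000000, y=0.600000:
  k1 = f(0.000000, 0.600000) = 0.000000
  k2 = f(0.540000, 0.600000) = 0.178200
  y ← 0.600000 + (0.54/2)·(0.000000 + 0.178200) = 0.648114
y(0.54) ≈ 0.6481

0.6481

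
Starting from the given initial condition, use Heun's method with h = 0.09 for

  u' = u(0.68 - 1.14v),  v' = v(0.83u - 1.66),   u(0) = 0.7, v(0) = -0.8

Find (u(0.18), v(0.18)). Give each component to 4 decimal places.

0.9180, -0.6693

Heun on (u,v): k1 = f(t_n, state_n); k2 = f(t_n + h, state_n + h·k1); state_{n+1} = state_n + (h/2)·(k1 + k2).
0.000000: (0.700000, -0.800000)
  k1 = (1.114400, 0.863200)
  predictor → (0.800296, -0.722312)
  k2 = (1.203194, 0.719245)
  → (0.804292, -0.728790)
0.090000: (0.804292, -0.728790)
  k1 = (1.215140, 0.723279)
  predictor → (0.913654, -0.663695)
  k2 = (1.312567, 0.598432)
  → (0.918039, -0.669313)
(u(0.18), v(0.18)) ≈ (0.9180, -0.6693)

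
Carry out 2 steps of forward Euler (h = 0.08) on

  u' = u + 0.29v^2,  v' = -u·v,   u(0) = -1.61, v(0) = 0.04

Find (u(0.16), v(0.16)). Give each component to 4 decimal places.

-1.8778, 0.0514

Euler on (u,v): u_{n+1} = u_n + h·u', v_{n+1} = v_n + h·v'.
0.000000: (-1.610000, 0.040000); f=(-1.609536, 0.064400) → (-1.738763, 0.045152)
0.080000: (-1.738763, 0.045152); f=(-1.738172, 0.078509) → (-1.877817, 0.051433)
(u(0.16), v(0.16)) ≈ (-1.8778, 0.0514)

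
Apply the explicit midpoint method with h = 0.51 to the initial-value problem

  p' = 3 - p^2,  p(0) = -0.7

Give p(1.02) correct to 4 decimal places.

Midpoint: k1 = f(t_n, p_n); k2 = f(t_n + h/2, p_n + (h/2)·k1); p_{n+1} = p_n + h·k2.
t=0.000000, p=-0.700000:
  k1 = f(0.000000, -0.700000) = 2.510000
  k2 = f(0.255000, -0.059950) = 2.996406
  p ← -0.700000 + 0.51·2.996406 = 0.828167
t=0.510000, p=0.828167:
  k1 = f(0.510000, 0.828167) = 2.314139
  k2 = f(0.765000, 1.418273) = 0.988503
  p ← 0.828167 + 0.51·0.988503 = 1.332304
p(1.02) ≈ 1.3323

1.3323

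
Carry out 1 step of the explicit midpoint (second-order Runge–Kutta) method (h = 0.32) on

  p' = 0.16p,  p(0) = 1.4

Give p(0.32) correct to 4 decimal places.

Midpoint: k1 = f(x_n, p_n); k2 = f(x_n + h/2, p_n + (h/2)·k1); p_{n+1} = p_n + h·k2.
x=0.000000, p=1.400000:
  k1 = f(0.000000, 1.400000) = 0.224000
  k2 = f(0.160000, 1.435840) = 0.229734
  p ← 1.400000 + 0.32·0.229734 = 1.473515
p(0.32) ≈ 1.4735

1.4735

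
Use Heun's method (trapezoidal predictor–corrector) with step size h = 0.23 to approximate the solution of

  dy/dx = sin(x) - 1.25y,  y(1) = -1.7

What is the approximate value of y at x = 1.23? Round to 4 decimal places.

-1.1042

Heun: k1 = f(x_n, y_n); k2 = f(x_n + h, y_n + h·k1); y_{n+1} = y_n + (h/2)·(k1 + k2).
x=1.000000, y=-1.700000:
  k1 = f(1.000000, -1.700000) = 2.966471
  k2 = f(1.230000, -1.017712) = 2.214628
  y ← -1.700000 + (0.23/2)·(2.966471 + 2.214628) = -1.104174
y(1.23) ≈ -1.1042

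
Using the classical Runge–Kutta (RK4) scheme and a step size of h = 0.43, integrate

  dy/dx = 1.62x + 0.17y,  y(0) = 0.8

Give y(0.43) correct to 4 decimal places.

1.0142

RK4: k1 = f(x_n, y_n); k2 = f(x_n + h/2, y_n + (h/2)·k1); k3 = f(x_n + h/2, y_n + (h/2)·k2); k4 = f(x_n + h, y_n + h·k3); y_{n+1} = y_n + (h/6)·(k1 + 2k2 + 2k3 + k4).
x=0.000000, y=0.800000:
  k1 = f(0.000000, 0.800000) = 0.136000
  k2 = f(0.215000, 0.829240) = 0.489271
  k3 = f(0.215000, 0.905193) = 0.502183
  k4 = f(0.430000, 1.015939) = 0.869310
  y ← 0.800000 + (0.43/6)·(k1 + 2k2 + 2k3 + k4) = 1.014156
y(0.43) ≈ 1.0142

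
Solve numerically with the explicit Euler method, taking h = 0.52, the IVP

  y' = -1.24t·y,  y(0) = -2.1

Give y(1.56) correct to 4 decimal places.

-0.4598

Euler: y_{n+1} = y_n + h·f(t_n, y_n).
t=0.000000, y=-2.100000: f=0.000000 → y ← -2.100000 + 0.52·0.000000 = -2.100000
t=0.520000, y=-2.100000: f=1.354080 → y ← -2.100000 + 0.52·1.354080 = -1.395878
t=1.040000, y=-1.395878: f=1.800125 → y ← -1.395878 + 0.52·1.800125 = -0.459814
y(1.56) ≈ -0.4598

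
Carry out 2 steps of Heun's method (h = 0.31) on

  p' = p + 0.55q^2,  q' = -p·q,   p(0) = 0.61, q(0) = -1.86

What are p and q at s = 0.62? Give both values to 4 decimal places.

Heun on (p,q): k1 = f(s_n, state_n); k2 = f(s_n + h, state_n + h·k1); state_{n+1} = state_n + (h/2)·(k1 + k2).
0.000000: (0.610000, -1.860000)
  k1 = (2.512780, 1.134600)
  predictor → (1.388962, -1.508274)
  k2 = (2.640152, 2.094935)
  → (1.408704, -1.359422)
0.310000: (1.408704, -1.359422)
  k1 = (2.425120, 1.915024)
  predictor → (2.160492, -0.765765)
  k2 = (2.483009, 1.654428)
  → (2.169464, -0.806157)
(p(0.62), q(0.62)) ≈ (2.1695, -0.8062)

2.1695, -0.8062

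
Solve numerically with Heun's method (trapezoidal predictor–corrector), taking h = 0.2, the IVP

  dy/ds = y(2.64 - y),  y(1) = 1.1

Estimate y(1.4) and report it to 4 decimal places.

1.7673

Heun: k1 = f(s_n, y_n); k2 = f(s_n + h, y_n + h·k1); y_{n+1} = y_n + (h/2)·(k1 + k2).
s=1.000000, y=1.100000:
  k1 = f(1.000000, 1.100000) = 1.694000
  k2 = f(1.200000, 1.438800) = 1.728287
  y ← 1.100000 + (0.2/2)·(1.694000 + 1.728287) = 1.442229
s=1.200000, y=1.442229:
  k1 = f(1.200000, 1.442229) = 1.727460
  k2 = f(1.400000, 1.787721) = 1.523637
  y ← 1.442229 + (0.2/2)·(1.727460 + 1.523637) = 1.767338
y(1.4) ≈ 1.7673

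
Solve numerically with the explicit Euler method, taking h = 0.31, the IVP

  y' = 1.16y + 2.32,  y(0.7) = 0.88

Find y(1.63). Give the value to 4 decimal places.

Euler: y_{n+1} = y_n + h·f(x_n, y_n).
x=0.700000, y=0.880000: f=3.340800 → y ← 0.880000 + 0.31·3.340800 = 1.915648
x=1.010000, y=1.915648: f=4.542152 → y ← 1.915648 + 0.31·4.542152 = 3.323715
x=1.320000, y=3.323715: f=6.175509 → y ← 3.323715 + 0.31·6.175509 = 5.238123
y(1.63) ≈ 5.2381

5.2381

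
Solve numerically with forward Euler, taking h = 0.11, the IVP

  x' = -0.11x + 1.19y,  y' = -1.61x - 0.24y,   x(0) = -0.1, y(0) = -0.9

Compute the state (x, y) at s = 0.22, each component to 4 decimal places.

Euler on (x,y): x_{n+1} = x_n + h·x', y_{n+1} = y_n + h·y'.
0.000000: (-0.100000, -0.900000); f=(-1.060000, 0.377000) → (-0.216600, -0.858530)
0.110000: (-0.216600, -0.858530); f=(-0.997825, 0.554773) → (-0.326361, -0.797505)
(x(0.22), y(0.22)) ≈ (-0.3264, -0.7975)

-0.3264, -0.7975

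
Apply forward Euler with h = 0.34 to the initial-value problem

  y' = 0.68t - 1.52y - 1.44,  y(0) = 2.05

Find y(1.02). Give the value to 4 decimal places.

Euler: y_{n+1} = y_n + h·f(t_n, y_n).
t=0.000000, y=2.050000: f=-4.556000 → y ← 2.050000 + 0.34·(-4.556000) = 0.500960
t=0.340000, y=0.500960: f=-1.970259 → y ← 0.500960 + 0.34·(-1.970259) = -0.168928
t=0.680000, y=-0.168928: f=-0.720829 → y ← -0.168928 + 0.34·(-0.720829) = -0.414010
y(1.02) ≈ -0.4140

-0.4140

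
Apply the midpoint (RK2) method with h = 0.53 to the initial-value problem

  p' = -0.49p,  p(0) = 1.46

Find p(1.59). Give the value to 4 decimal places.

Midpoint: k1 = f(s_n, p_n); k2 = f(s_n + h/2, p_n + (h/2)·k1); p_{n+1} = p_n + h·k2.
s=0.000000, p=1.460000:
  k1 = f(0.000000, 1.460000) = -0.715400
  k2 = f(0.265000, 1.270419) = -0.622505
  p ← 1.460000 + 0.53·(-0.622505) = 1.130072
s=0.530000, p=1.130072:
  k1 = f(0.530000, 1.130072) = -0.553735
  k2 = f(0.795000, 0.983332) = -0.481833
  p ← 1.130072 + 0.53·(-0.481833) = 0.874701
s=1.060000, p=0.874701:
  k1 = f(1.060000, 0.874701) = -0.428603
  k2 = f(1.325000, 0.761121) = -0.372949
  p ← 0.874701 + 0.53·(-0.372949) = 0.677038
p(1.59) ≈ 0.6770

0.6770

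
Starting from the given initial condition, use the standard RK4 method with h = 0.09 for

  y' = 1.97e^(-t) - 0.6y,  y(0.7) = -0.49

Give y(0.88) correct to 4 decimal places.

RK4: k1 = f(t_n, y_n); k2 = f(t_n + h/2, y_n + (h/2)·k1); k3 = f(t_n + h/2, y_n + (h/2)·k2); k4 = f(t_n + h, y_n + h·k3); y_{n+1} = y_n + (h/6)·(k1 + 2k2 + 2k3 + k4).
t=0.700000, y=-0.490000:
  k1 = f(0.700000, -0.490000) = 1.272273
  k2 = f(0.745000, -0.432748) = 1.194875
  k3 = f(0.745000, -0.436231) = 1.196965
  k4 = f(0.790000, -0.382273) = 1.123438
  y ← -0.490000 + (0.09/6)·(k1 + 2k2 + 2k3 + k4) = -0.382309
t=0.790000, y=-0.382309:
  k1 = f(0.790000, -0.382309) = 1.123460
  k2 = f(0.835000, -0.331753) = 1.053785
  k3 = f(0.835000, -0.334889) = 1.055666
  k4 = f(0.880000, -0.287299) = 0.989502
  y ← -0.382309 + (0.09/6)·(k1 + 2k2 + 2k3 + k4) = -0.287331
y(0.88) ≈ -0.2873

-0.2873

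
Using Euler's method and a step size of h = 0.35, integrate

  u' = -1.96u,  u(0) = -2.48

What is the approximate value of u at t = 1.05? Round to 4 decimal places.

Euler: u_{n+1} = u_n + h·f(t_n, u_n).
t=0.000000, u=-2.480000: f=4.860800 → u ← -2.480000 + 0.35·4.860800 = -0.778720
t=0.350000, u=-0.778720: f=1.526291 → u ← -0.778720 + 0.35·1.526291 = -0.244518
t=0.700000, u=-0.244518: f=0.479255 → u ← -0.244518 + 0.35·0.479255 = -0.076779
u(1.05) ≈ -0.0768

-0.0768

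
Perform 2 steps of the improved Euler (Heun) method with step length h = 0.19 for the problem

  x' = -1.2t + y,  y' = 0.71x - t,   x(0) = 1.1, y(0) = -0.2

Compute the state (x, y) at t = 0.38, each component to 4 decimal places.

0.9858, 0.0120

Heun on (x,y): k1 = f(t_n, state_n); k2 = f(t_n + h, state_n + h·k1); state_{n+1} = state_n + (h/2)·(k1 + k2).
0.000000: (1.100000, -0.200000)
  k1 = (-0.200000, 0.781000)
  predictor → (1.062000, -0.051610)
  k2 = (-0.279610, 0.564020)
  → (1.054437, -0.072223)
0.190000: (1.054437, -0.072223)
  k1 = (-0.300223, 0.558650)
  predictor → (0.997395, 0.033920)
  k2 = (-0.422080, 0.328150)
  → (0.985818, 0.012023)
(x(0.38), y(0.38)) ≈ (0.9858, 0.0120)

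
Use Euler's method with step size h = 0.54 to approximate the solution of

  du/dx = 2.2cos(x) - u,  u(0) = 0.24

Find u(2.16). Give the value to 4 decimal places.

Euler: u_{n+1} = u_n + h·f(x_n, u_n).
x=0.000000, u=0.240000: f=1.960000 → u ← 0.240000 + 0.54·1.960000 = 1.298400
x=0.540000, u=1.298400: f=0.588559 → u ← 1.298400 + 0.54·0.588559 = 1.616222
x=1.080000, u=1.616222: f=-0.579300 → u ← 1.616222 + 0.54·(-0.579300) = 1.303400
x=1.620000, u=1.303400: f=-1.411605 → u ← 1.303400 + 0.54·(-1.411605) = 0.541134
u(2.16) ≈ 0.5411

0.5411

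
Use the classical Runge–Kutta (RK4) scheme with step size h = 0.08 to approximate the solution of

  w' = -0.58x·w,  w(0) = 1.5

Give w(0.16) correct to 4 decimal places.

1.4889

RK4: k1 = f(x_n, w_n); k2 = f(x_n + h/2, w_n + (h/2)·k1); k3 = f(x_n + h/2, w_n + (h/2)·k2); k4 = f(x_n + h, w_n + h·k3); w_{n+1} = w_n + (h/6)·(k1 + 2k2 + 2k3 + k4).
x=0.000000, w=1.500000:
  k1 = f(0.000000, 1.500000) = 0.000000
  k2 = f(0.040000, 1.500000) = -0.034800
  k3 = f(0.040000, 1.498608) = -0.034768
  k4 = f(0.080000, 1.497219) = -0.069471
  w ← 1.500000 + (0.08/6)·(k1 + 2k2 + 2k3 + k4) = 1.497219
x=0.080000, w=1.497219:
  k1 = f(0.080000, 1.497219) = -0.069471
  k2 = f(0.120000, 1.494440) = -0.104013
  k3 = f(0.120000, 1.493058) = -0.103917
  k4 = f(0.160000, 1.488905) = -0.138170
  w ← 1.497219 + (0.08/6)·(k1 + 2k2 + 2k3 + k4) = 1.488905
w(0.16) ≈ 1.4889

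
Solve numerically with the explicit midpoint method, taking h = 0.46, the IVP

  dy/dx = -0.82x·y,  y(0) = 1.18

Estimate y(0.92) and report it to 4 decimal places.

Midpoint: k1 = f(x_n, y_n); k2 = f(x_n + h/2, y_n + (h/2)·k1); y_{n+1} = y_n + h·k2.
x=0.000000, y=1.180000:
  k1 = f(0.000000, 1.180000) = 0.000000
  k2 = f(0.230000, 1.180000) = -0.222548
  y ← 1.180000 + 0.46·(-0.222548) = 1.077628
x=0.460000, y=1.077628:
  k1 = f(0.460000, 1.077628) = -0.406481
  k2 = f(0.690000, 0.984137) = -0.556825
  y ← 1.077628 + 0.46·(-0.556825) = 0.821488
y(0.92) ≈ 0.8215

0.8215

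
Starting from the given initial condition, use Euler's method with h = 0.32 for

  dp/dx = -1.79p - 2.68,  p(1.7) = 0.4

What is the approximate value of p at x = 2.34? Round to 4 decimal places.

Euler: p_{n+1} = p_n + h·f(x_n, p_n).
x=1.700000, p=0.400000: f=-3.396000 → p ← 0.400000 + 0.32·(-3.396000) = -0.686720
x=2.020000, p=-0.686720: f=-1.450771 → p ← -0.686720 + 0.32·(-1.450771) = -1.150967
p(2.34) ≈ -1.1510

-1.1510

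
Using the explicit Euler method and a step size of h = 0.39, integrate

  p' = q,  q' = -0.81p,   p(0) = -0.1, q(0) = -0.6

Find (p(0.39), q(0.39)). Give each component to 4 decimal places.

-0.3340, -0.5684

Euler on (p,q): p_{n+1} = p_n + h·p', q_{n+1} = q_n + h·q'.
0.000000: (-0.100000, -0.600000); f=(-0.600000, 0.081000) → (-0.334000, -0.568410)
(p(0.39), q(0.39)) ≈ (-0.3340, -0.5684)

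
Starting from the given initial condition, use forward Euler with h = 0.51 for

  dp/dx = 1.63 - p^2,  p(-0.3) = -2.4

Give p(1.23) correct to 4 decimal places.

-113.6096

Euler: p_{n+1} = p_n + h·f(x_n, p_n).
x=-0.300000, p=-2.400000: f=-4.130000 → p ← -2.400000 + 0.51·(-4.130000) = -4.506300
x=0.210000, p=-4.506300: f=-18.676740 → p ← -4.506300 + 0.51·(-18.676740) = -14.031437
x=0.720000, p=-14.031437: f=-195.251231 → p ← -14.031437 + 0.51·(-195.251231) = -113.609565
p(1.23) ≈ -113.6096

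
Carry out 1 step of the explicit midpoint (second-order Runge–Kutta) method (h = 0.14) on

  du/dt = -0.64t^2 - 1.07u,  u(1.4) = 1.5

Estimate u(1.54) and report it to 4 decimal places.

Midpoint: k1 = f(t_n, u_n); k2 = f(t_n + h/2, u_n + (h/2)·k1); u_{n+1} = u_n + h·k2.
t=1.400000, u=1.500000:
  k1 = f(1.400000, 1.500000) = -2.859400
  k2 = f(1.470000, 1.299842) = -2.773807
  u ← 1.500000 + 0.14·(-2.773807) = 1.111667
u(1.54) ≈ 1.1117

1.1117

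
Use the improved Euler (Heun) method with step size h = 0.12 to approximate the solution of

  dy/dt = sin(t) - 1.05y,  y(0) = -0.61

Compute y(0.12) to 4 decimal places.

-0.5308

Heun: k1 = f(t_n, y_n); k2 = f(t_n + h, y_n + h·k1); y_{n+1} = y_n + (h/2)·(k1 + k2).
t=0.000000, y=-0.610000:
  k1 = f(0.000000, -0.610000) = 0.640500
  k2 = f(0.120000, -0.533140) = 0.679509
  y ← -0.610000 + (0.12/2)·(0.640500 + 0.679509) = -0.530799
y(0.12) ≈ -0.5308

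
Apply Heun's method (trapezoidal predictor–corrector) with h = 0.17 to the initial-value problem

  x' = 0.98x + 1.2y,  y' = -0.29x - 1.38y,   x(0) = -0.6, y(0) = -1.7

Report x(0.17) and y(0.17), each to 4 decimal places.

-1.0403, -1.3108

Heun on (x,y): k1 = f(t_n, state_n); k2 = f(t_n + h, state_n + h·k1); state_{n+1} = state_n + (h/2)·(k1 + k2).
0.000000: (-0.600000, -1.700000)
  k1 = (-2.628000, 2.520000)
  predictor → (-1.046760, -1.271600)
  k2 = (-2.551745, 2.058368)
  → (-1.040278, -1.310839)
(x(0.17), y(0.17)) ≈ (-1.0403, -1.3108)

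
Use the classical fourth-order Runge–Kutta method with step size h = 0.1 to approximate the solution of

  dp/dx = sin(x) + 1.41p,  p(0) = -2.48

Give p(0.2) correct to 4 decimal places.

-3.2660

RK4: k1 = f(x_n, p_n); k2 = f(x_n + h/2, p_n + (h/2)·k1); k3 = f(x_n + h/2, p_n + (h/2)·k2); k4 = f(x_n + h, p_n + h·k3); p_{n+1} = p_n + (h/6)·(k1 + 2k2 + 2k3 + k4).
x=0.000000, p=-2.480000:
  k1 = f(0.000000, -2.480000) = -3.496800
  k2 = f(0.050000, -2.654840) = -3.693345
  k3 = f(0.050000, -2.664667) = -3.707202
  k4 = f(0.100000, -2.850720) = -3.919682
  p ← -2.480000 + (0.1/6)·(k1 + 2k2 + 2k3 + k4) = -2.850293
x=0.100000, p=-2.850293:
  k1 = f(0.100000, -2.850293) = -3.919080
  k2 = f(0.150000, -3.046247) = -4.145770
  k3 = f(0.150000, -3.057581) = -4.161752
  k4 = f(0.200000, -3.266468) = -4.407051
  p ← -2.850293 + (0.1/6)·(k1 + 2k2 + 2k3 + k4) = -3.265979
p(0.2) ≈ -3.2660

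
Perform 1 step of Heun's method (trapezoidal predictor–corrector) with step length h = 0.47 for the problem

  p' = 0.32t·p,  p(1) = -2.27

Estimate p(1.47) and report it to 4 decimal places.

Heun: k1 = f(t_n, p_n); k2 = f(t_n + h, p_n + h·k1); p_{n+1} = p_n + (h/2)·(k1 + k2).
t=1.000000, p=-2.270000:
  k1 = f(1.000000, -2.270000) = -0.726400
  k2 = f(1.470000, -2.611408) = -1.228406
  p ← -2.270000 + (0.47/2)·(-0.726400 + (-1.228406)) = -2.729379
p(1.47) ≈ -2.7294

-2.7294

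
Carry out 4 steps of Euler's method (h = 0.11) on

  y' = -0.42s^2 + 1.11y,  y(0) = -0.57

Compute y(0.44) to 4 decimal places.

Euler: y_{n+1} = y_n + h·f(s_n, y_n).
s=0.000000, y=-0.570000: f=-0.632700 → y ← -0.570000 + 0.11·(-0.632700) = -0.639597
s=0.110000, y=-0.639597: f=-0.715035 → y ← -0.639597 + 0.11·(-0.715035) = -0.718251
s=0.220000, y=-0.718251: f=-0.817586 → y ← -0.718251 + 0.11·(-0.817586) = -0.808185
s=0.330000, y=-0.808185: f=-0.942824 → y ← -0.808185 + 0.11·(-0.942824) = -0.911896
y(0.44) ≈ -0.9119

-0.9119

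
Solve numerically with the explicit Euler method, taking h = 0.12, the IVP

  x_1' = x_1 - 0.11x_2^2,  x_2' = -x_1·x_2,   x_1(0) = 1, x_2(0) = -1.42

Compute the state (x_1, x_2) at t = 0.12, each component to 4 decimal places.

1.0934, -1.2496

Euler on (x_1,x_2): x_1_{n+1} = x_1_n + h·x_1', x_2_{n+1} = x_2_n + h·x_2'.
0.000000: (1.000000, -1.420000); f=(0.778196, 1.420000) → (1.093384, -1.249600)
(x_1(0.12), x_2(0.12)) ≈ (1.0934, -1.2496)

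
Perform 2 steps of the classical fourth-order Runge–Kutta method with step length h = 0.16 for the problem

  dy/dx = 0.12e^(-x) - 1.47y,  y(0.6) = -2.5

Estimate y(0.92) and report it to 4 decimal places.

RK4: k1 = f(x_n, y_n); k2 = f(x_n + h/2, y_n + (h/2)·k1); k3 = f(x_n + h/2, y_n + (h/2)·k2); k4 = f(x_n + h, y_n + h·k3); y_{n+1} = y_n + (h/6)·(k1 + 2k2 + 2k3 + k4).
x=0.600000, y=-2.500000:
  k1 = f(0.600000, -2.500000) = 3.740857
  k2 = f(0.680000, -2.200731) = 3.295869
  k3 = f(0.680000, -2.236330) = 3.348200
  k4 = f(0.760000, -1.964288) = 2.943623
  y ← -2.500000 + (0.16/6)·(k1 + 2k2 + 2k3 + k4) = -1.967397
x=0.760000, y=-1.967397:
  k1 = f(0.760000, -1.967397) = 2.948193
  k2 = f(0.840000, -1.731541) = 2.597171
  k3 = f(0.840000, -1.759623) = 2.638451
  k4 = f(0.920000, -1.545245) = 2.319332
  y ← -1.967397 + (0.16/6)·(k1 + 2k2 + 2k3 + k4) = -1.547696
y(0.92) ≈ -1.5477

-1.5477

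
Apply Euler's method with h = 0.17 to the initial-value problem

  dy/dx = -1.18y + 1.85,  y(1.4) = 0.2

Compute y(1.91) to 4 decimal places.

Euler: y_{n+1} = y_n + h·f(x_n, y_n).
x=1.400000, y=0.200000: f=1.614000 → y ← 0.200000 + 0.17·1.614000 = 0.474380
x=1.570000, y=0.474380: f=1.290232 → y ← 0.474380 + 0.17·1.290232 = 0.693719
x=1.740000, y=0.693719: f=1.031411 → y ← 0.693719 + 0.17·1.031411 = 0.869059
y(1.91) ≈ 0.8691

0.8691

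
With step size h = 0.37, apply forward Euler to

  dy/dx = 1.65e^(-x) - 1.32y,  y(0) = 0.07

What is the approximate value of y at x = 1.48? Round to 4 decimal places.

0.5471

Euler: y_{n+1} = y_n + h·f(x_n, y_n).
x=0.000000, y=0.070000: f=1.557600 → y ← 0.070000 + 0.37·1.557600 = 0.646312
x=0.370000, y=0.646312: f=0.286580 → y ← 0.646312 + 0.37·0.286580 = 0.752347
x=0.740000, y=0.752347: f=-0.205859 → y ← 0.752347 + 0.37·(-0.205859) = 0.676179
x=1.110000, y=0.676179: f=-0.348783 → y ← 0.676179 + 0.37·(-0.348783) = 0.547129
y(1.48) ≈ 0.5471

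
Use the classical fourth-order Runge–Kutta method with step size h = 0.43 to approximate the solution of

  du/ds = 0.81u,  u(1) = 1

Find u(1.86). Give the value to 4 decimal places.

2.0068

RK4: k1 = f(s_n, u_n); k2 = f(s_n + h/2, u_n + (h/2)·k1); k3 = f(s_n + h/2, u_n + (h/2)·k2); k4 = f(s_n + h, u_n + h·k3); u_{n+1} = u_n + (h/6)·(k1 + 2k2 + 2k3 + k4).
s=1.000000, u=1.000000:
  k1 = f(1.000000, 1.000000) = 0.810000
  k2 = f(1.215000, 1.174150) = 0.951062
  k3 = f(1.215000, 1.204478) = 0.975627
  k4 = f(1.430000, 1.419520) = 1.149811
  u ← 1.000000 + (0.43/6)·(k1 + 2k2 + 2k3 + k4) = 1.416612
s=1.430000, u=1.416612:
  k1 = f(1.430000, 1.416612) = 1.147456
  k2 = f(1.645000, 1.663315) = 1.347285
  k3 = f(1.645000, 1.706278) = 1.382085
  k4 = f(1.860000, 2.010909) = 1.628836
  u ← 1.416612 + (0.43/6)·(k1 + 2k2 + 2k3 + k4) = 2.006789
u(1.86) ≈ 2.0068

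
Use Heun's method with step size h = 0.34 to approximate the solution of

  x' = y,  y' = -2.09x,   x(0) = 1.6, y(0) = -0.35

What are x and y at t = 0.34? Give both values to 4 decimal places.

Heun on (x,y): k1 = f(t_n, state_n); k2 = f(t_n + h, state_n + h·k1); state_{n+1} = state_n + (h/2)·(k1 + k2).
0.000000: (1.600000, -0.350000)
  k1 = (-0.350000, -3.344000)
  predictor → (1.481000, -1.486960)
  k2 = (-1.486960, -3.095290)
  → (1.287717, -1.444679)
(x(0.34), y(0.34)) ≈ (1.2877, -1.4447)

1.2877, -1.4447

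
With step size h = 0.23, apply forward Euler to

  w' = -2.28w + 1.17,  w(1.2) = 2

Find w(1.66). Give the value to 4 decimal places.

0.8495

Euler: w_{n+1} = w_n + h·f(x_n, w_n).
x=1.200000, w=2.000000: f=-3.390000 → w ← 2.000000 + 0.23·(-3.390000) = 1.220300
x=1.430000, w=1.220300: f=-1.612284 → w ← 1.220300 + 0.23·(-1.612284) = 0.849475
w(1.66) ≈ 0.8495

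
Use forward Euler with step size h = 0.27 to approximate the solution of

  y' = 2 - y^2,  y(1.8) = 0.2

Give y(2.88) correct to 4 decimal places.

Euler: y_{n+1} = y_n + h·f(t_n, y_n).
t=1.800000, y=0.200000: f=1.960000 → y ← 0.200000 + 0.27·1.960000 = 0.729200
t=2.070000, y=0.729200: f=1.468267 → y ← 0.729200 + 0.27·1.468267 = 1.125632
t=2.340000, y=1.125632: f=0.732952 → y ← 1.125632 + 0.27·0.732952 = 1.323529
t=2.610000, y=1.323529: f=0.248270 → y ← 1.323529 + 0.27·0.248270 = 1.390562
y(2.88) ≈ 1.3906

1.3906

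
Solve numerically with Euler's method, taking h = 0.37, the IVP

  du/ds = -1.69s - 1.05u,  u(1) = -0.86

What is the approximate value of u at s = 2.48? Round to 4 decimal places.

Euler: u_{n+1} = u_n + h·f(s_n, u_n).
s=1.000000, u=-0.860000: f=-0.787000 → u ← -0.860000 + 0.37·(-0.787000) = -1.151190
s=1.370000, u=-1.151190: f=-1.106551 → u ← -1.151190 + 0.37·(-1.106551) = -1.560614
s=1.740000, u=-1.560614: f=-1.301956 → u ← -1.560614 + 0.37·(-1.301956) = -2.042337
s=2.110000, u=-2.042337: f=-1.421446 → u ← -2.042337 + 0.37·(-1.421446) = -2.568272
u(2.48) ≈ -2.5683

-2.5683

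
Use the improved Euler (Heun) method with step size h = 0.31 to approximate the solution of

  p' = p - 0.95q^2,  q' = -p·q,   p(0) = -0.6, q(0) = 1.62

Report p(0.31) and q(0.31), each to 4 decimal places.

-1.8646, 2.2349

Heun on (p,q): k1 = f(t_n, state_n); k2 = f(t_n + h, state_n + h·k1); state_{n+1} = state_n + (h/2)·(k1 + k2).
0.000000: (-0.600000, 1.620000)
  k1 = (-3.093180, 0.972000)
  predictor → (-1.558886, 1.921320)
  k2 = (-5.065783, 2.995118)
  → (-1.864639, 2.234903)
(p(0.31), q(0.31)) ≈ (-1.8646, 2.2349)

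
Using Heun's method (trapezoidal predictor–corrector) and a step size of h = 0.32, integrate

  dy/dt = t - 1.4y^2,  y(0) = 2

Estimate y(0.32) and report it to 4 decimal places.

Heun: k1 = f(t_n, y_n); k2 = f(t_n + h, y_n + h·k1); y_{n+1} = y_n + (h/2)·(k1 + k2).
t=0.000000, y=2.000000:
  k1 = f(0.000000, 2.000000) = -5.600000
  k2 = f(0.320000, 0.208000) = 0.259430
  y ← 2.000000 + (0.32/2)·(-5.600000 + 0.259430) = 1.145509
y(0.32) ≈ 1.1455

1.1455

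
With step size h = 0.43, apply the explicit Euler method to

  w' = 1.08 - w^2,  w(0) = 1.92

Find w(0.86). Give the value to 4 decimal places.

0.9890

Euler: w_{n+1} = w_n + h·f(x_n, w_n).
x=0.000000, w=1.920000: f=-2.606400 → w ← 1.920000 + 0.43·(-2.606400) = 0.799248
x=0.430000, w=0.799248: f=0.441203 → w ← 0.799248 + 0.43·0.441203 = 0.988965
w(0.86) ≈ 0.9890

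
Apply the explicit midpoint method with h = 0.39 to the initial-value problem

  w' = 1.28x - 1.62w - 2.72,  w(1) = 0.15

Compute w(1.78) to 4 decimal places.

-0.2682

Midpoint: k1 = f(x_n, w_n); k2 = f(x_n + h/2, w_n + (h/2)·k1); w_{n+1} = w_n + h·k2.
x=1.000000, w=0.150000:
  k1 = f(1.000000, 0.150000) = -1.683000
  k2 = f(1.195000, -0.178185) = -0.901740
  w ← 0.150000 + 0.39·(-0.901740) = -0.201679
x=1.390000, w=-0.201679:
  k1 = f(1.390000, -0.201679) = -0.614080
  k2 = f(1.585000, -0.321424) = -0.170492
  w ← -0.201679 + 0.39·(-0.170492) = -0.268171
w(1.78) ≈ -0.2682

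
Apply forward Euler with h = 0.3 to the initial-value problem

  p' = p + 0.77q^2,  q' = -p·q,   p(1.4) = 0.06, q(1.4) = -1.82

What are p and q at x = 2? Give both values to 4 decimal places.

Euler on (p,q): p_{n+1} = p_n + h·p', q_{n+1} = q_n + h·q'.
1.400000: (0.060000, -1.820000); f=(2.610548, 0.109200) → (0.843164, -1.787240)
1.700000: (0.843164, -1.787240); f=(3.302719, 1.506937) → (1.833980, -1.335159)
(p(2), q(2)) ≈ (1.8340, -1.3352)

1.8340, -1.3352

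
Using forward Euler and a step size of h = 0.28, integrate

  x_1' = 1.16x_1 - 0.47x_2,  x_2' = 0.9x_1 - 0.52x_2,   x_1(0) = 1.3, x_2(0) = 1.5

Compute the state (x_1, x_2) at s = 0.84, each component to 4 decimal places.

2.1642, 1.9587

Euler on (x_1,x_2): x_1_{n+1} = x_1_n + h·x_1', x_2_{n+1} = x_2_n + h·x_2'.
0.000000: (1.300000, 1.500000); f=(0.803000, 0.390000) → (1.524840, 1.609200)
0.280000: (1.524840, 1.609200); f=(1.012490, 0.535572) → (1.808337, 1.759160)
0.560000: (1.808337, 1.759160); f=(1.270866, 0.712740) → (2.164180, 1.958727)
(x_1(0.84), x_2(0.84)) ≈ (2.1642, 1.9587)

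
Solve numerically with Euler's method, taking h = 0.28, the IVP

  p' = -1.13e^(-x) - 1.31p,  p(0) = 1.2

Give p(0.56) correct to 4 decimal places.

0.0417

Euler: p_{n+1} = p_n + h·f(x_n, p_n).
x=0.000000, p=1.200000: f=-2.702000 → p ← 1.200000 + 0.28·(-2.702000) = 0.443440
x=0.280000, p=0.443440: f=-1.434942 → p ← 0.443440 + 0.28·(-1.434942) = 0.041656
p(0.56) ≈ 0.0417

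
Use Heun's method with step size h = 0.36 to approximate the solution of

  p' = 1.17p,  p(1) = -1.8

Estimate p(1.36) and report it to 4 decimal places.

-2.7178

Heun: k1 = f(t_n, p_n); k2 = f(t_n + h, p_n + h·k1); p_{n+1} = p_n + (h/2)·(k1 + k2).
t=1.000000, p=-1.800000:
  k1 = f(1.000000, -1.800000) = -2.106000
  k2 = f(1.360000, -2.558160) = -2.993047
  p ← -1.800000 + (0.36/2)·(-2.106000 + (-2.993047)) = -2.717828
p(1.36) ≈ -2.7178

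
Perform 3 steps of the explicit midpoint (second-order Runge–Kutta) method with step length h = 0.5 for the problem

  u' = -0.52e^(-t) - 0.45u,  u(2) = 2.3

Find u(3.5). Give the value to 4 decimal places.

Midpoint: k1 = f(t_n, u_n); k2 = f(t_n + h/2, u_n + (h/2)·k1); u_{n+1} = u_n + h·k2.
t=2.000000, u=2.300000:
  k1 = f(2.000000, 2.300000) = -1.105374
  k2 = f(2.250000, 2.023656) = -0.965453
  u ← 2.300000 + 0.5·(-0.965453) = 1.817274
t=2.500000, u=1.817274:
  k1 = f(2.500000, 1.817274) = -0.860457
  k2 = f(2.750000, 1.602159) = -0.754214
  u ← 1.817274 + 0.5·(-0.754214) = 1.440166
t=3.000000, u=1.440166:
  k1 = f(3.000000, 1.440166) = -0.673964
  k2 = f(3.250000, 1.271675) = -0.592417
  u ← 1.440166 + 0.5·(-0.592417) = 1.143958
u(3.5) ≈ 1.1440

1.1440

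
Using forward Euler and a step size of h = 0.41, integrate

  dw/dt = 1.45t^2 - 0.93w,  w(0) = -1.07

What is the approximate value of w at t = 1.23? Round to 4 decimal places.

Euler: w_{n+1} = w_n + h·f(t_n, w_n).
t=0.000000, w=-1.070000: f=0.995100 → w ← -1.070000 + 0.41·0.995100 = -0.662009
t=0.410000, w=-0.662009: f=0.859413 → w ← -0.662009 + 0.41·0.859413 = -0.309650
t=0.820000, w=-0.309650: f=1.262954 → w ← -0.309650 + 0.41·1.262954 = 0.208162
w(1.23) ≈ 0.2082

0.2082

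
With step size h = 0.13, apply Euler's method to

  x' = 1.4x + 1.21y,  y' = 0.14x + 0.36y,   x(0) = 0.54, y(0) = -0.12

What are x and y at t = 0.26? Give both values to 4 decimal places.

Euler on (x,y): x_{n+1} = x_n + h·x', y_{n+1} = y_n + h·y'.
0.000000: (0.540000, -0.120000); f=(0.610800, 0.032400) → (0.619404, -0.115788)
0.130000: (0.619404, -0.115788); f=(0.727062, 0.045033) → (0.713922, -0.109934)
(x(0.26), y(0.26)) ≈ (0.7139, -0.1099)

0.7139, -0.1099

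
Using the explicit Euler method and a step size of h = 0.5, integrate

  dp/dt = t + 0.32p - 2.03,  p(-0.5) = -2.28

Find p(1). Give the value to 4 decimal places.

-7.2034

Euler: p_{n+1} = p_n + h·f(t_n, p_n).
t=-0.500000, p=-2.280000: f=-3.259600 → p ← -2.280000 + 0.5·(-3.259600) = -3.909800
t=0.000000, p=-3.909800: f=-3.281136 → p ← -3.909800 + 0.5·(-3.281136) = -5.550368
t=0.500000, p=-5.550368: f=-3.306118 → p ← -5.550368 + 0.5·(-3.306118) = -7.203427
p(1) ≈ -7.2034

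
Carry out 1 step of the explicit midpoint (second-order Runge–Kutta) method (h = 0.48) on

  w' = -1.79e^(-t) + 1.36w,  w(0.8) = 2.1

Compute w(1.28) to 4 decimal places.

Midpoint: k1 = f(t_n, w_n); k2 = f(t_n + h/2, w_n + (h/2)·k1); w_{n+1} = w_n + h·k2.
t=0.800000, w=2.100000:
  k1 = f(0.800000, 2.100000) = 2.051701
  k2 = f(1.040000, 2.592408) = 2.892991
  w ← 2.100000 + 0.48·2.892991 = 3.488636
w(1.28) ≈ 3.4886

3.4886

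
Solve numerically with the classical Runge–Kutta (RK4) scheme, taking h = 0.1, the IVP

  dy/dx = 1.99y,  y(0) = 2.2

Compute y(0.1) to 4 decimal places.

RK4: k1 = f(x_n, y_n); k2 = f(x_n + h/2, y_n + (h/2)·k1); k3 = f(x_n + h/2, y_n + (h/2)·k2); k4 = f(x_n + h, y_n + h·k3); y_{n+1} = y_n + (h/6)·(k1 + 2k2 + 2k3 + k4).
x=0.000000, y=2.200000:
  k1 = f(0.000000, 2.200000) = 4.378000
  k2 = f(0.050000, 2.418900) = 4.813611
  k3 = f(0.050000, 2.440681) = 4.856954
  k4 = f(0.100000, 2.685695) = 5.344534
  y ← 2.200000 + (0.1/6)·(k1 + 2k2 + 2k3 + k4) = 2.684394
y(0.1) ≈ 2.6844

2.6844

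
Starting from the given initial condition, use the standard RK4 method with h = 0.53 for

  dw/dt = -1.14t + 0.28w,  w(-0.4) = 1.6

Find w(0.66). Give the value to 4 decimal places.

2.0068

RK4: k1 = f(t_n, w_n); k2 = f(t_n + h/2, w_n + (h/2)·k1); k3 = f(t_n + h/2, w_n + (h/2)·k2); k4 = f(t_n + h, w_n + h·k3); w_{n+1} = w_n + (h/6)·(k1 + 2k2 + 2k3 + k4).
t=-0.400000, w=1.600000:
  k1 = f(-0.400000, 1.600000) = 0.904000
  k2 = f(-0.135000, 1.839560) = 0.668977
  k3 = f(-0.135000, 1.777279) = 0.651538
  k4 = f(0.130000, 1.945315) = 0.396488
  w ← 1.600000 + (0.53/6)·(k1 + 2k2 + 2k3 + k4) = 1.948167
t=0.130000, w=1.948167:
  k1 = f(0.130000, 1.948167) = 0.397287
  k2 = f(0.395000, 2.053448) = 0.124666
  k3 = f(0.395000, 1.981204) = 0.104437
  k4 = f(0.660000, 2.003519) = -0.191415
  w ← 1.948167 + (0.53/6)·(k1 + 2k2 + 2k3 + k4) = 2.006828
w(0.66) ≈ 2.0068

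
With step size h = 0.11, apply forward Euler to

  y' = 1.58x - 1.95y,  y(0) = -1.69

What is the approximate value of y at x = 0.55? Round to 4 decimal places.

Euler: y_{n+1} = y_n + h·f(x_n, y_n).
x=0.000000, y=-1.690000: f=3.295500 → y ← -1.690000 + 0.11·3.295500 = -1.327495
x=0.110000, y=-1.327495: f=2.762415 → y ← -1.327495 + 0.11·2.762415 = -1.023629
x=0.220000, y=-1.023629: f=2.343677 → y ← -1.023629 + 0.11·2.343677 = -0.765825
x=0.330000, y=-0.765825: f=2.014758 → y ← -0.765825 + 0.11·2.014758 = -0.544201
x=0.440000, y=-0.544201: f=1.756393 → y ← -0.544201 + 0.11·1.756393 = -0.350998
y(0.55) ≈ -0.3510

-0.3510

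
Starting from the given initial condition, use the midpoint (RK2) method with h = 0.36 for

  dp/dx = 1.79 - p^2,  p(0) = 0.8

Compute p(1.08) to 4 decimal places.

Midpoint: k1 = f(x_n, p_n); k2 = f(x_n + h/2, p_n + (h/2)·k1); p_{n+1} = p_n + h·k2.
x=0.000000, p=0.800000:
  k1 = f(0.000000, 0.800000) = 1.150000
  k2 = f(0.180000, 1.007000) = 0.775951
  p ← 0.800000 + 0.36·0.775951 = 1.079342
x=0.360000, p=1.079342:
  k1 = f(0.360000, 1.079342) = 0.625020
  k2 = f(0.540000, 1.191846) = 0.369503
  p ← 1.079342 + 0.36·0.369503 = 1.212364
x=0.720000, p=1.212364:
  k1 = f(0.720000, 1.212364) = 0.320175
  k2 = f(0.900000, 1.269995) = 0.177113
  p ← 1.212364 + 0.36·0.177113 = 1.276124
p(1.08) ≈ 1.2761

1.2761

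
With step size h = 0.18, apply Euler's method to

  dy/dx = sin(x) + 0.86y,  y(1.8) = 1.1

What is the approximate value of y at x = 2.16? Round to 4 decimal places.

Euler: y_{n+1} = y_n + h·f(x_n, y_n).
x=1.800000, y=1.100000: f=1.919848 → y ← 1.100000 + 0.18·1.919848 = 1.445573
x=1.980000, y=1.445573: f=2.160630 → y ← 1.445573 + 0.18·2.160630 = 1.834486
y(2.16) ≈ 1.8345

1.8345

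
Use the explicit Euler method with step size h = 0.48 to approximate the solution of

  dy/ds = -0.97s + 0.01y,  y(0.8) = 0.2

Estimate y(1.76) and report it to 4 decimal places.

Euler: y_{n+1} = y_n + h·f(s_n, y_n).
s=0.800000, y=0.200000: f=-0.774000 → y ← 0.200000 + 0.48·(-0.774000) = -0.171520
s=1.280000, y=-0.171520: f=-1.243315 → y ← -0.171520 + 0.48·(-1.243315) = -0.768311
y(1.76) ≈ -0.7683

-0.7683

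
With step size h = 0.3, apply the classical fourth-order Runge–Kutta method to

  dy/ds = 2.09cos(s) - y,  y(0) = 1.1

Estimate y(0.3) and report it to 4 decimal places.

1.3479

RK4: k1 = f(s_n, y_n); k2 = f(s_n + h/2, y_n + (h/2)·k1); k3 = f(s_n + h/2, y_n + (h/2)·k2); k4 = f(s_n + h, y_n + h·k3); y_{n+1} = y_n + (h/6)·(k1 + 2k2 + 2k3 + k4).
s=0.000000, y=1.100000:
  k1 = f(0.000000, 1.100000) = 0.990000
  k2 = f(0.150000, 1.248500) = 0.818032
  k3 = f(0.150000, 1.222705) = 0.843827
  k4 = f(0.300000, 1.353148) = 0.643505
  y ← 1.100000 + (0.3/6)·(k1 + 2k2 + 2k3 + k4) = 1.347861
y(0.3) ≈ 1.3479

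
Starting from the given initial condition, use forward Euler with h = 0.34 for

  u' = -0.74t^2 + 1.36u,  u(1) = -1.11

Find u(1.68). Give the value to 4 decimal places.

-3.1936

Euler: u_{n+1} = u_n + h·f(t_n, u_n).
t=1.000000, u=-1.110000: f=-2.249600 → u ← -1.110000 + 0.34·(-2.249600) = -1.874864
t=1.340000, u=-1.874864: f=-3.878559 → u ← -1.874864 + 0.34·(-3.878559) = -3.193574
u(1.68) ≈ -3.1936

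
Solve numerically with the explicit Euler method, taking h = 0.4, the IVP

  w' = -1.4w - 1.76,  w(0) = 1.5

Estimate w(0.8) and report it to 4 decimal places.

-0.7234

Euler: w_{n+1} = w_n + h·f(t_n, w_n).
t=0.000000, w=1.500000: f=-3.860000 → w ← 1.500000 + 0.4·(-3.860000) = -0.044000
t=0.400000, w=-0.044000: f=-1.698400 → w ← -0.044000 + 0.4·(-1.698400) = -0.723360
w(0.8) ≈ -0.7234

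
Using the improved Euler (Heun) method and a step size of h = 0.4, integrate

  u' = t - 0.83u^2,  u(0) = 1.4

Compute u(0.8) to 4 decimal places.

Heun: k1 = f(t_n, u_n); k2 = f(t_n + h, u_n + h·k1); u_{n+1} = u_n + (h/2)·(k1 + k2).
t=0.000000, u=1.400000:
  k1 = f(0.000000, 1.400000) = -1.626800
  k2 = f(0.400000, 0.749280) = -0.065979
  u ← 1.400000 + (0.4/2)·(-1.626800 + (-0.065979)) = 1.061444
t=0.400000, u=1.061444:
  k1 = f(0.400000, 1.061444) = -0.535131
  k2 = f(0.800000, 0.847392) = 0.203999
  u ← 1.061444 + (0.4/2)·(-0.535131 + 0.203999) = 0.995218
u(0.8) ≈ 0.9952

0.9952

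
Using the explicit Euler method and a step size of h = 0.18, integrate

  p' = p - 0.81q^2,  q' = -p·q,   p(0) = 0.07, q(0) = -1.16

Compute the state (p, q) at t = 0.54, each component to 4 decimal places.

-0.5830, -1.2372

Euler on (p,q): p_{n+1} = p_n + h·p', q_{n+1} = q_n + h·q'.
0.000000: (0.070000, -1.160000); f=(-1.019936, 0.081200) → (-0.113588, -1.145384)
0.180000: (-0.113588, -1.145384); f=(-1.176231, -0.130102) → (-0.325310, -1.168802)
0.360000: (-0.325310, -1.168802); f=(-1.431850, -0.380223) → (-0.583043, -1.237243)
(p(0.54), q(0.54)) ≈ (-0.5830, -1.2372)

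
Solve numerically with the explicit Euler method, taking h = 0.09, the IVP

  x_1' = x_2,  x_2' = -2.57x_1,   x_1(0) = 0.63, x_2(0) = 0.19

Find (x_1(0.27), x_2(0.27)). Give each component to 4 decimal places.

0.6416, -0.2560

Euler on (x_1,x_2): x_1_{n+1} = x_1_n + h·x_1', x_2_{n+1} = x_2_n + h·x_2'.
0.000000: (0.630000, 0.190000); f=(0.190000, -1.619100) → (0.647100, 0.044281)
0.090000: (0.647100, 0.044281); f=(0.044281, -1.663047) → (0.651085, -0.105393)
0.180000: (0.651085, -0.105393); f=(-0.105393, -1.673289) → (0.641600, -0.255989)
(x_1(0.27), x_2(0.27)) ≈ (0.6416, -0.2560)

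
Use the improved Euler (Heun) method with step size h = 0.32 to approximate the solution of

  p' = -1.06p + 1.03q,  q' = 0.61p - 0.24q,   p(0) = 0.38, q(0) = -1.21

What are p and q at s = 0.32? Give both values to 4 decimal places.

Heun on (p,q): k1 = f(s_n, state_n); k2 = f(s_n + h, state_n + h·k1); state_{n+1} = state_n + (h/2)·(k1 + k2).
0.000000: (0.380000, -1.210000)
  k1 = (-1.649100, 0.522200)
  predictor → (-0.147712, -1.042896)
  k2 = (-0.917608, 0.160191)
  → (-0.030673, -1.100817)
(p(0.32), q(0.32)) ≈ (-0.0307, -1.1008)

-0.0307, -1.1008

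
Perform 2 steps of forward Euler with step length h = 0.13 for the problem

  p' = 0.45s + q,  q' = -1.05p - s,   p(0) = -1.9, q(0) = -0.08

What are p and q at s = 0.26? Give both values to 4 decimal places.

Euler on (p,q): p_{n+1} = p_n + h·p', q_{n+1} = q_n + h·q'.
0.000000: (-1.900000, -0.080000); f=(-0.080000, 1.995000) → (-1.910400, 0.179350)
0.130000: (-1.910400, 0.179350); f=(0.237850, 1.875920) → (-1.879479, 0.423220)
(p(0.26), q(0.26)) ≈ (-1.8795, 0.4232)

-1.8795, 0.4232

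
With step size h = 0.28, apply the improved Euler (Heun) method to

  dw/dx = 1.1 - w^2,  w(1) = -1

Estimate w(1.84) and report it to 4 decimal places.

-0.8058

Heun: k1 = f(x_n, w_n); k2 = f(x_n + h, w_n + h·k1); w_{n+1} = w_n + (h/2)·(k1 + k2).
x=1.000000, w=-1.000000:
  k1 = f(1.000000, -1.000000) = 0.100000
  k2 = f(1.280000, -0.972000) = 0.155216
  w ← -1.000000 + (0.28/2)·(0.100000 + 0.155216) = -0.964270
x=1.280000, w=-0.964270:
  k1 = f(1.280000, -0.964270) = 0.170184
  k2 = f(1.560000, -0.916618) = 0.259811
  w ← -0.964270 + (0.28/2)·(0.170184 + 0.259811) = -0.904070
x=1.560000, w=-0.904070:
  k1 = f(1.560000, -0.904070) = 0.282657
  k2 = f(1.840000, -0.824927) = 0.419496
  w ← -0.904070 + (0.28/2)·(0.282657 + 0.419496) = -0.805769
w(1.84) ≈ -0.8058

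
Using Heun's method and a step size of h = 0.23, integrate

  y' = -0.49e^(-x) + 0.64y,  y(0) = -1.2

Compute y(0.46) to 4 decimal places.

Heun: k1 = f(x_n, y_n); k2 = f(x_n + h, y_n + h·k1); y_{n+1} = y_n + (h/2)·(k1 + k2).
x=0.000000, y=-1.200000:
  k1 = f(0.000000, -1.200000) = -1.258000
  k2 = f(0.230000, -1.489340) = -1.342499
  y ← -1.200000 + (0.23/2)·(-1.258000 + (-1.342499)) = -1.499057
x=0.230000, y=-1.499057:
  k1 = f(0.230000, -1.499057) = -1.348718
  k2 = f(0.460000, -1.809263) = -1.467257
  y ← -1.499057 + (0.23/2)·(-1.348718 + (-1.467257)) = -1.822895
y(0.46) ≈ -1.8229

-1.8229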